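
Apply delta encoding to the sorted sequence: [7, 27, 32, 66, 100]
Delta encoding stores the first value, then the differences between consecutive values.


First value: 7
Deltas:
  27 - 7 = 20
  32 - 27 = 5
  66 - 32 = 34
  100 - 66 = 34


Delta encoded: [7, 20, 5, 34, 34]


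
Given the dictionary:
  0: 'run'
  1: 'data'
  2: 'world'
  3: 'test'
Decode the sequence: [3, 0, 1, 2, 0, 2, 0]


Look up each index in the dictionary:
  3 -> 'test'
  0 -> 'run'
  1 -> 'data'
  2 -> 'world'
  0 -> 'run'
  2 -> 'world'
  0 -> 'run'

Decoded: "test run data world run world run"


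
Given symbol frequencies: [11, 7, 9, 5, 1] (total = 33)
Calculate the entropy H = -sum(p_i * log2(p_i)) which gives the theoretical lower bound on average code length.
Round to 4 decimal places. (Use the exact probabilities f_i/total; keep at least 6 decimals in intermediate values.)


Per-symbol terms -p_i * log2(p_i) with p_i = f_i/33:
  p = 11/33 = 0.333333: log2(p) = -1.584963, -p*log2(p) = 0.528321
  p = 7/33 = 0.212121: log2(p) = -2.237039, -p*log2(p) = 0.474523
  p = 9/33 = 0.272727: log2(p) = -1.874469, -p*log2(p) = 0.511219
  p = 5/33 = 0.151515: log2(p) = -2.722466, -p*log2(p) = 0.412495
  p = 1/33 = 0.030303: log2(p) = -5.044394, -p*log2(p) = 0.152860
H = 0.528321 + 0.474523 + 0.511219 + 0.412495 + 0.152860 = 2.079418

H = 2.0794 bits/symbol


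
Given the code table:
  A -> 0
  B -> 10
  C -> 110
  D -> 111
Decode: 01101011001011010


Decoding:
0 -> A
110 -> C
10 -> B
110 -> C
0 -> A
10 -> B
110 -> C
10 -> B


Result: ACBCABCB


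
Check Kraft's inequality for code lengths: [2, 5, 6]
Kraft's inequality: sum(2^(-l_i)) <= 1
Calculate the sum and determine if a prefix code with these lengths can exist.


Sum = 2^(-2) + 2^(-5) + 2^(-6)
    = 0.25 + 0.03125 + 0.015625
    = 19/64 = 0.296875
Since 0.296875 <= 1, Kraft's inequality IS satisfied.
A prefix code with these lengths CAN exist.

Kraft sum = 0.296875. Satisfied.


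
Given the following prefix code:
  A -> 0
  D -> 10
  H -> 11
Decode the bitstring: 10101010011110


Decoding step by step:
Bits 10 -> D
Bits 10 -> D
Bits 10 -> D
Bits 10 -> D
Bits 0 -> A
Bits 11 -> H
Bits 11 -> H
Bits 0 -> A


Decoded message: DDDDAHHA


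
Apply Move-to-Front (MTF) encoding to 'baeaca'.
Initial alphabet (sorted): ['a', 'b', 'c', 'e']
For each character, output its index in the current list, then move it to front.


MTF encoding:
'b': index 1 in ['a', 'b', 'c', 'e'] -> ['b', 'a', 'c', 'e']
'a': index 1 in ['b', 'a', 'c', 'e'] -> ['a', 'b', 'c', 'e']
'e': index 3 in ['a', 'b', 'c', 'e'] -> ['e', 'a', 'b', 'c']
'a': index 1 in ['e', 'a', 'b', 'c'] -> ['a', 'e', 'b', 'c']
'c': index 3 in ['a', 'e', 'b', 'c'] -> ['c', 'a', 'e', 'b']
'a': index 1 in ['c', 'a', 'e', 'b'] -> ['a', 'c', 'e', 'b']


Output: [1, 1, 3, 1, 3, 1]


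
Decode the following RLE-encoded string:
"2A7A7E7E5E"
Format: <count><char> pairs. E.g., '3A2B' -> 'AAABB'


Expanding each <count><char> pair:
  2A -> 'AA'
  7A -> 'AAAAAAA'
  7E -> 'EEEEEEE'
  7E -> 'EEEEEEE'
  5E -> 'EEEEE'

Decoded = AAAAAAAAAEEEEEEEEEEEEEEEEEEE


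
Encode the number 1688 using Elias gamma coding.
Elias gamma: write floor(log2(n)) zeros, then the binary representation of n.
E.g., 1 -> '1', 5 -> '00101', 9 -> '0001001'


num_bits = floor(log2(1688)) + 1 = 11
leading_zeros = num_bits - 1 = 10
binary(1688) = 11010011000

Elias gamma(1688) = '0000000000' + '11010011000' = 000000000011010011000 (21 bits)


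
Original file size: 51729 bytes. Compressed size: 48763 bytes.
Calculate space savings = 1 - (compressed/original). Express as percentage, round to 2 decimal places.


ratio = compressed/original = 48763/51729 = 0.942663
savings = 1 - ratio = 1 - 0.942663 = 0.057337
as a percentage: 0.057337 * 100 = 5.73%

Space savings = 1 - 48763/51729 = 5.73%


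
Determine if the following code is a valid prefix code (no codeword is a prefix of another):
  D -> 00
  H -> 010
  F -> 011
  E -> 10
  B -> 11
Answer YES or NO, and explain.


Checking each pair (does one codeword prefix another?):
  D='00' vs H='010': no prefix
  D='00' vs F='011': no prefix
  D='00' vs E='10': no prefix
  D='00' vs B='11': no prefix
  H='010' vs D='00': no prefix
  H='010' vs F='011': no prefix
  H='010' vs E='10': no prefix
  H='010' vs B='11': no prefix
  F='011' vs D='00': no prefix
  F='011' vs H='010': no prefix
  F='011' vs E='10': no prefix
  F='011' vs B='11': no prefix
  E='10' vs D='00': no prefix
  E='10' vs H='010': no prefix
  E='10' vs F='011': no prefix
  E='10' vs B='11': no prefix
  B='11' vs D='00': no prefix
  B='11' vs H='010': no prefix
  B='11' vs F='011': no prefix
  B='11' vs E='10': no prefix
No violation found over all pairs.

YES -- this is a valid prefix code. No codeword is a prefix of any other codeword.


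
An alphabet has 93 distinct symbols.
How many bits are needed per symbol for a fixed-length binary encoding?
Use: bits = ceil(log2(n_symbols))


log2(93) = 6.5392
Bracket: 2^6 = 64 < 93 <= 2^7 = 128
So ceil(log2(93)) = 7

bits = ceil(log2(93)) = ceil(6.5392) = 7 bits


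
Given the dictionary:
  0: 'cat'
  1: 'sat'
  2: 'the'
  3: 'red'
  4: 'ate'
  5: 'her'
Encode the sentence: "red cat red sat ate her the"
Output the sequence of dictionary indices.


Look up each word in the dictionary:
  'red' -> 3
  'cat' -> 0
  'red' -> 3
  'sat' -> 1
  'ate' -> 4
  'her' -> 5
  'the' -> 2

Encoded: [3, 0, 3, 1, 4, 5, 2]


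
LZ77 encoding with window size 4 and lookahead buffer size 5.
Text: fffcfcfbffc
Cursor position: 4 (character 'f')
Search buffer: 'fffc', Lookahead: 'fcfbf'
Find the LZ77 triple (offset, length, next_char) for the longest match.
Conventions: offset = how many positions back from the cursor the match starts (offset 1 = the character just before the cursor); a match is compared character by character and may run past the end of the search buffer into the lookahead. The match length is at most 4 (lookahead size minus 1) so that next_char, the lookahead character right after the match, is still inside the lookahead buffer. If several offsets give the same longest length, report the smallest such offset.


Try each offset into the search buffer:
  offset=1 (pos 3, char 'c'): match length 0
  offset=2 (pos 2, char 'f'): match length 3
  offset=3 (pos 1, char 'f'): match length 1
  offset=4 (pos 0, char 'f'): match length 1
Longest match has length 3 at offset 2.
next_char = character at position 4 + 3 = 7 -> 'b'

Best match: offset=2, length=3 (matching 'fcf' starting at position 2)
LZ77 triple: (2, 3, 'b')


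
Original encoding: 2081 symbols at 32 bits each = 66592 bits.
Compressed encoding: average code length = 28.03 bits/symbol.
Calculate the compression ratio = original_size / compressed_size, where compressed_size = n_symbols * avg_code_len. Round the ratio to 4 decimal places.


original_size = n_symbols * orig_bits = 2081 * 32 = 66592 bits
compressed_size = n_symbols * avg_code_len = 2081 * 28.03 = 58330.43 bits
ratio = original_size / compressed_size = 66592 / 58330.43 = 1.1416

Compression ratio = 1.1416


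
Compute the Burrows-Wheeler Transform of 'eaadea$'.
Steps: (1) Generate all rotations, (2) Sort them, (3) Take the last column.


Rotations (sorted):
  0: $eaadea -> last char: a
  1: a$eaade -> last char: e
  2: aadea$e -> last char: e
  3: adea$ea -> last char: a
  4: dea$eaa -> last char: a
  5: ea$eaad -> last char: d
  6: eaadea$ -> last char: $


BWT = aeeaad$


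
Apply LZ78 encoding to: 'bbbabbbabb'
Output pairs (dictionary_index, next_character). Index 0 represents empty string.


LZ78 encoding steps:
Dictionary: {0: ''}
Step 1: w='' (idx 0), next='b' -> output (0, 'b'), add 'b' as idx 1
Step 2: w='b' (idx 1), next='b' -> output (1, 'b'), add 'bb' as idx 2
Step 3: w='' (idx 0), next='a' -> output (0, 'a'), add 'a' as idx 3
Step 4: w='bb' (idx 2), next='b' -> output (2, 'b'), add 'bbb' as idx 4
Step 5: w='a' (idx 3), next='b' -> output (3, 'b'), add 'ab' as idx 5
Step 6: w='b' (idx 1), end of input -> output (1, '')


Encoded: [(0, 'b'), (1, 'b'), (0, 'a'), (2, 'b'), (3, 'b'), (1, '')]


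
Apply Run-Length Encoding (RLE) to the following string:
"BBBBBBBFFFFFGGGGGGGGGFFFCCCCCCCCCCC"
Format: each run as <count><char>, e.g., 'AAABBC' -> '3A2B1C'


Scanning runs left to right:
  i=0: run of 'B' x 7 -> '7B'
  i=7: run of 'F' x 5 -> '5F'
  i=12: run of 'G' x 9 -> '9G'
  i=21: run of 'F' x 3 -> '3F'
  i=24: run of 'C' x 11 -> '11C'

RLE = 7B5F9G3F11C


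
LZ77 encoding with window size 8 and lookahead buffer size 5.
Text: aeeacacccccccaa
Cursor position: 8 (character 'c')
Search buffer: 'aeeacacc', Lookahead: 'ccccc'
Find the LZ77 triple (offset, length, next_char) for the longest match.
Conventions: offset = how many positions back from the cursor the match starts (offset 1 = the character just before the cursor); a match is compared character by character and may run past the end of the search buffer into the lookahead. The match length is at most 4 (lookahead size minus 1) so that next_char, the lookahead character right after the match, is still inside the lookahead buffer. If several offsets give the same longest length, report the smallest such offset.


Try each offset into the search buffer:
  offset=1 (pos 7, char 'c'): match length 4
  offset=2 (pos 6, char 'c'): match length 4
  offset=3 (pos 5, char 'a'): match length 0
  offset=4 (pos 4, char 'c'): match length 1
  offset=5 (pos 3, char 'a'): match length 0
  offset=6 (pos 2, char 'e'): match length 0
  offset=7 (pos 1, char 'e'): match length 0
  offset=8 (pos 0, char 'a'): match length 0
Longest match has length 4, found at offsets 1, 2; take the smallest, offset 1.
next_char = character at position 8 + 4 = 12 -> 'c'

Best match: offset=1, length=4 (matching 'cccc' starting at position 7)
LZ77 triple: (1, 4, 'c')


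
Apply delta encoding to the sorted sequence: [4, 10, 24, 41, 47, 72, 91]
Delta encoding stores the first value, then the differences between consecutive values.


First value: 4
Deltas:
  10 - 4 = 6
  24 - 10 = 14
  41 - 24 = 17
  47 - 41 = 6
  72 - 47 = 25
  91 - 72 = 19


Delta encoded: [4, 6, 14, 17, 6, 25, 19]


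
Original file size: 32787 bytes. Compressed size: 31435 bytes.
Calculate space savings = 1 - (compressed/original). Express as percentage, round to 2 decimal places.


ratio = compressed/original = 31435/32787 = 0.958764
savings = 1 - ratio = 1 - 0.958764 = 0.041236
as a percentage: 0.041236 * 100 = 4.12%

Space savings = 1 - 31435/32787 = 4.12%


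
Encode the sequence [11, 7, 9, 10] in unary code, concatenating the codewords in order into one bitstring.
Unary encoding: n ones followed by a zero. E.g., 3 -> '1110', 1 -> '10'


Encode each number as n ones followed by a terminating 0:
  11 -> 111111111110 (12 bits)
  7 -> 11111110 (8 bits)
  9 -> 1111111110 (10 bits)
  10 -> 11111111110 (11 bits)
Total length = 12 + 8 + 10 + 11 = 41 bits.

Unary([11, 7, 9, 10]) = 11111111111011111110111111111011111111110 (41 bits)


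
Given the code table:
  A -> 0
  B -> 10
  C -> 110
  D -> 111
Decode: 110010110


Decoding:
110 -> C
0 -> A
10 -> B
110 -> C


Result: CABC


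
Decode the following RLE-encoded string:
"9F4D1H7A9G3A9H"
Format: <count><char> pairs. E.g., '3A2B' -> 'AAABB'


Expanding each <count><char> pair:
  9F -> 'FFFFFFFFF'
  4D -> 'DDDD'
  1H -> 'H'
  7A -> 'AAAAAAA'
  9G -> 'GGGGGGGGG'
  3A -> 'AAA'
  9H -> 'HHHHHHHHH'

Decoded = FFFFFFFFFDDDDHAAAAAAAGGGGGGGGGAAAHHHHHHHHH


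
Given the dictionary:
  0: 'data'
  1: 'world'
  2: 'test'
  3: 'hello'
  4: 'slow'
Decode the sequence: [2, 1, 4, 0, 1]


Look up each index in the dictionary:
  2 -> 'test'
  1 -> 'world'
  4 -> 'slow'
  0 -> 'data'
  1 -> 'world'

Decoded: "test world slow data world"


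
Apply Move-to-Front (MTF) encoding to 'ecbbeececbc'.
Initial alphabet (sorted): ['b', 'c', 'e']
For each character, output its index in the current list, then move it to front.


MTF encoding:
'e': index 2 in ['b', 'c', 'e'] -> ['e', 'b', 'c']
'c': index 2 in ['e', 'b', 'c'] -> ['c', 'e', 'b']
'b': index 2 in ['c', 'e', 'b'] -> ['b', 'c', 'e']
'b': index 0 in ['b', 'c', 'e'] -> ['b', 'c', 'e']
'e': index 2 in ['b', 'c', 'e'] -> ['e', 'b', 'c']
'e': index 0 in ['e', 'b', 'c'] -> ['e', 'b', 'c']
'c': index 2 in ['e', 'b', 'c'] -> ['c', 'e', 'b']
'e': index 1 in ['c', 'e', 'b'] -> ['e', 'c', 'b']
'c': index 1 in ['e', 'c', 'b'] -> ['c', 'e', 'b']
'b': index 2 in ['c', 'e', 'b'] -> ['b', 'c', 'e']
'c': index 1 in ['b', 'c', 'e'] -> ['c', 'b', 'e']


Output: [2, 2, 2, 0, 2, 0, 2, 1, 1, 2, 1]


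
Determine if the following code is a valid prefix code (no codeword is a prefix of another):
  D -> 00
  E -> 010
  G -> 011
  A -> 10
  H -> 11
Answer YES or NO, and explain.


Checking each pair (does one codeword prefix another?):
  D='00' vs E='010': no prefix
  D='00' vs G='011': no prefix
  D='00' vs A='10': no prefix
  D='00' vs H='11': no prefix
  E='010' vs D='00': no prefix
  E='010' vs G='011': no prefix
  E='010' vs A='10': no prefix
  E='010' vs H='11': no prefix
  G='011' vs D='00': no prefix
  G='011' vs E='010': no prefix
  G='011' vs A='10': no prefix
  G='011' vs H='11': no prefix
  A='10' vs D='00': no prefix
  A='10' vs E='010': no prefix
  A='10' vs G='011': no prefix
  A='10' vs H='11': no prefix
  H='11' vs D='00': no prefix
  H='11' vs E='010': no prefix
  H='11' vs G='011': no prefix
  H='11' vs A='10': no prefix
No violation found over all pairs.

YES -- this is a valid prefix code. No codeword is a prefix of any other codeword.


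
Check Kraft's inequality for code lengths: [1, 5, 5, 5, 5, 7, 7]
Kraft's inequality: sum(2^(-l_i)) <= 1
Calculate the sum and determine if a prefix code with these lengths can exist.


Sum = 2^(-1) + 2^(-5) + 2^(-5) + 2^(-5) + 2^(-5) + 2^(-7) + 2^(-7)
    = 0.5 + 0.03125 + 0.03125 + 0.03125 + 0.03125 + 0.0078125 + 0.0078125
    = 82/128 = 0.640625
Since 0.640625 <= 1, Kraft's inequality IS satisfied.
A prefix code with these lengths CAN exist.

Kraft sum = 0.640625. Satisfied.


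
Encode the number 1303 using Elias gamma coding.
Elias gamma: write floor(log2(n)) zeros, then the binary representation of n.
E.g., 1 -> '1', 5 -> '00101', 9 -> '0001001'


num_bits = floor(log2(1303)) + 1 = 11
leading_zeros = num_bits - 1 = 10
binary(1303) = 10100010111

Elias gamma(1303) = '0000000000' + '10100010111' = 000000000010100010111 (21 bits)


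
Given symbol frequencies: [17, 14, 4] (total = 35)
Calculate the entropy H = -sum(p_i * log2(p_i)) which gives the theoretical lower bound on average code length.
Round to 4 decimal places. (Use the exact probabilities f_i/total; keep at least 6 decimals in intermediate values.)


Per-symbol terms -p_i * log2(p_i) with p_i = f_i/35:
  p = 17/35 = 0.485714: log2(p) = -1.041820, -p*log2(p) = 0.506027
  p = 14/35 = 0.400000: log2(p) = -1.321928, -p*log2(p) = 0.528771
  p = 4/35 = 0.114286: log2(p) = -3.129283, -p*log2(p) = 0.357632
H = 0.506027 + 0.528771 + 0.357632 = 1.392430

H = 1.3924 bits/symbol


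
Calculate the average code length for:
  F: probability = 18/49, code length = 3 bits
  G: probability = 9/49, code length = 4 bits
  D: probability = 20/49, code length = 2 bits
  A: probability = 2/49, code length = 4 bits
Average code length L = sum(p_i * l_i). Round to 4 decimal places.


Weighted contributions p_i * l_i:
  F: (18/49) * 3 = 54/49
  G: (9/49) * 4 = 36/49
  D: (20/49) * 2 = 40/49
  A: (2/49) * 4 = 8/49
Sum = (54 + 36 + 40 + 8)/49 = 138/49

L = 138/49 = 2.8163 bits/symbol


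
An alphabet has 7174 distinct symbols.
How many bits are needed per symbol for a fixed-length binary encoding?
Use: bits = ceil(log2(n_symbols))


log2(7174) = 12.8086
Bracket: 2^12 = 4096 < 7174 <= 2^13 = 8192
So ceil(log2(7174)) = 13

bits = ceil(log2(7174)) = ceil(12.8086) = 13 bits


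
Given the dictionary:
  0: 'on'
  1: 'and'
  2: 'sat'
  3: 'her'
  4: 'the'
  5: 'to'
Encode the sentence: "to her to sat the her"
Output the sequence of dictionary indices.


Look up each word in the dictionary:
  'to' -> 5
  'her' -> 3
  'to' -> 5
  'sat' -> 2
  'the' -> 4
  'her' -> 3

Encoded: [5, 3, 5, 2, 4, 3]


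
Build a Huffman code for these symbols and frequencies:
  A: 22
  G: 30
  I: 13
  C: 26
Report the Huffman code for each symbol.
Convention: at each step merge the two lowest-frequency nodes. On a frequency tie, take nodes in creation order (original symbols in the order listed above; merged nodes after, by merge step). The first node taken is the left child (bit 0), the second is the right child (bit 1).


Huffman tree construction:
Step 1: Merge I(13) + A(22) = 35
Step 2: Merge C(26) + G(30) = 56
Step 3: Merge (I+A)(35) + (C+G)(56) = 91
Read each symbol's code off the tree from the root (left child = 0, right child = 1).

Codes:
  A: 01 (length 2)
  G: 11 (length 2)
  I: 00 (length 2)
  C: 10 (length 2)
Average code length: 182/91 = 2.0000 bits/symbol


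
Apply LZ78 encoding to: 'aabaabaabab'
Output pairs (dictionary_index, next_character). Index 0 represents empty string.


LZ78 encoding steps:
Dictionary: {0: ''}
Step 1: w='' (idx 0), next='a' -> output (0, 'a'), add 'a' as idx 1
Step 2: w='a' (idx 1), next='b' -> output (1, 'b'), add 'ab' as idx 2
Step 3: w='a' (idx 1), next='a' -> output (1, 'a'), add 'aa' as idx 3
Step 4: w='' (idx 0), next='b' -> output (0, 'b'), add 'b' as idx 4
Step 5: w='aa' (idx 3), next='b' -> output (3, 'b'), add 'aab' as idx 5
Step 6: w='ab' (idx 2), end of input -> output (2, '')


Encoded: [(0, 'a'), (1, 'b'), (1, 'a'), (0, 'b'), (3, 'b'), (2, '')]


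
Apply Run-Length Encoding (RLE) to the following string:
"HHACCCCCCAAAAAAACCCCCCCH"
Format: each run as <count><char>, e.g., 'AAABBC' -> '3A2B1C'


Scanning runs left to right:
  i=0: run of 'H' x 2 -> '2H'
  i=2: run of 'A' x 1 -> '1A'
  i=3: run of 'C' x 6 -> '6C'
  i=9: run of 'A' x 7 -> '7A'
  i=16: run of 'C' x 7 -> '7C'
  i=23: run of 'H' x 1 -> '1H'

RLE = 2H1A6C7A7C1H


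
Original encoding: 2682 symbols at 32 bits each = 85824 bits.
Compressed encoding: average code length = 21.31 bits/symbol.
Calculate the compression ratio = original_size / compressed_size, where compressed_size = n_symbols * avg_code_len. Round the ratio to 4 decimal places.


original_size = n_symbols * orig_bits = 2682 * 32 = 85824 bits
compressed_size = n_symbols * avg_code_len = 2682 * 21.31 = 57153.42 bits
ratio = original_size / compressed_size = 85824 / 57153.42 = 1.5016

Compression ratio = 1.5016


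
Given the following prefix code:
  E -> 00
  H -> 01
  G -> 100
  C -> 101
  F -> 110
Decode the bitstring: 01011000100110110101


Decoding step by step:
Bits 01 -> H
Bits 01 -> H
Bits 100 -> G
Bits 01 -> H
Bits 00 -> E
Bits 110 -> F
Bits 110 -> F
Bits 101 -> C


Decoded message: HHGHEFFC


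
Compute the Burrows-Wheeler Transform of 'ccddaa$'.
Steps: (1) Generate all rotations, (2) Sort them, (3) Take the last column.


Rotations (sorted):
  0: $ccddaa -> last char: a
  1: a$ccdda -> last char: a
  2: aa$ccdd -> last char: d
  3: ccddaa$ -> last char: $
  4: cddaa$c -> last char: c
  5: daa$ccd -> last char: d
  6: ddaa$cc -> last char: c


BWT = aad$cdc


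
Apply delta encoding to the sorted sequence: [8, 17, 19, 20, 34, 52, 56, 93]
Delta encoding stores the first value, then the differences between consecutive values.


First value: 8
Deltas:
  17 - 8 = 9
  19 - 17 = 2
  20 - 19 = 1
  34 - 20 = 14
  52 - 34 = 18
  56 - 52 = 4
  93 - 56 = 37


Delta encoded: [8, 9, 2, 1, 14, 18, 4, 37]


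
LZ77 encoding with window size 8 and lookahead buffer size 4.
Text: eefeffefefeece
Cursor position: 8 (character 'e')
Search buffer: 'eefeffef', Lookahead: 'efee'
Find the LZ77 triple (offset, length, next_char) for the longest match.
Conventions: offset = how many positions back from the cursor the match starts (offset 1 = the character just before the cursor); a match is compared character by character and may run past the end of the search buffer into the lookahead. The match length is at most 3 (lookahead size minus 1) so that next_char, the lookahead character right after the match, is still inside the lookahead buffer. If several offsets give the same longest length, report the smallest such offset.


Try each offset into the search buffer:
  offset=1 (pos 7, char 'f'): match length 0
  offset=2 (pos 6, char 'e'): match length 3
  offset=3 (pos 5, char 'f'): match length 0
  offset=4 (pos 4, char 'f'): match length 0
  offset=5 (pos 3, char 'e'): match length 2
  offset=6 (pos 2, char 'f'): match length 0
  offset=7 (pos 1, char 'e'): match length 3
  offset=8 (pos 0, char 'e'): match length 1
Longest match has length 3, found at offsets 2, 7; take the smallest, offset 2.
next_char = character at position 8 + 3 = 11 -> 'e'

Best match: offset=2, length=3 (matching 'efe' starting at position 6)
LZ77 triple: (2, 3, 'e')


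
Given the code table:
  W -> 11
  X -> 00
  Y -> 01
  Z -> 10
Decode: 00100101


Decoding:
00 -> X
10 -> Z
01 -> Y
01 -> Y


Result: XZYY


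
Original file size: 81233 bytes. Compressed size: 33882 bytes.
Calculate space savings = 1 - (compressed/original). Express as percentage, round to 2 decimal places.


ratio = compressed/original = 33882/81233 = 0.417097
savings = 1 - ratio = 1 - 0.417097 = 0.582903
as a percentage: 0.582903 * 100 = 58.29%

Space savings = 1 - 33882/81233 = 58.29%


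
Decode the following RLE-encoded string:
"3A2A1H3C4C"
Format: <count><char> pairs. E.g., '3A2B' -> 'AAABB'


Expanding each <count><char> pair:
  3A -> 'AAA'
  2A -> 'AA'
  1H -> 'H'
  3C -> 'CCC'
  4C -> 'CCCC'

Decoded = AAAAAHCCCCCCC


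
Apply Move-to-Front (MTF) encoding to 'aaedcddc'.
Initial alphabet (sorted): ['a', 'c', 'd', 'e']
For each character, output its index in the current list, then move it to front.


MTF encoding:
'a': index 0 in ['a', 'c', 'd', 'e'] -> ['a', 'c', 'd', 'e']
'a': index 0 in ['a', 'c', 'd', 'e'] -> ['a', 'c', 'd', 'e']
'e': index 3 in ['a', 'c', 'd', 'e'] -> ['e', 'a', 'c', 'd']
'd': index 3 in ['e', 'a', 'c', 'd'] -> ['d', 'e', 'a', 'c']
'c': index 3 in ['d', 'e', 'a', 'c'] -> ['c', 'd', 'e', 'a']
'd': index 1 in ['c', 'd', 'e', 'a'] -> ['d', 'c', 'e', 'a']
'd': index 0 in ['d', 'c', 'e', 'a'] -> ['d', 'c', 'e', 'a']
'c': index 1 in ['d', 'c', 'e', 'a'] -> ['c', 'd', 'e', 'a']


Output: [0, 0, 3, 3, 3, 1, 0, 1]


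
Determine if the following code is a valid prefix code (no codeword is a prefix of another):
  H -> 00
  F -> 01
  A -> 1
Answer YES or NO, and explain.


Checking each pair (does one codeword prefix another?):
  H='00' vs F='01': no prefix
  H='00' vs A='1': no prefix
  F='01' vs H='00': no prefix
  F='01' vs A='1': no prefix
  A='1' vs H='00': no prefix
  A='1' vs F='01': no prefix
No violation found over all pairs.

YES -- this is a valid prefix code. No codeword is a prefix of any other codeword.


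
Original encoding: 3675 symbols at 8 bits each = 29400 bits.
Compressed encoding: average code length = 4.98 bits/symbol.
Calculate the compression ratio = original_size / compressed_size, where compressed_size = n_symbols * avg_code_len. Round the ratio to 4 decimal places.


original_size = n_symbols * orig_bits = 3675 * 8 = 29400 bits
compressed_size = n_symbols * avg_code_len = 3675 * 4.98 = 18301.5 bits
ratio = original_size / compressed_size = 29400 / 18301.5 = 1.6064

Compression ratio = 1.6064


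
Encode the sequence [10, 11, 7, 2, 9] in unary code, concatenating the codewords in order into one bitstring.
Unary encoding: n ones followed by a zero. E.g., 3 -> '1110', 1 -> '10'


Encode each number as n ones followed by a terminating 0:
  10 -> 11111111110 (11 bits)
  11 -> 111111111110 (12 bits)
  7 -> 11111110 (8 bits)
  2 -> 110 (3 bits)
  9 -> 1111111110 (10 bits)
Total length = 11 + 12 + 8 + 3 + 10 = 44 bits.

Unary([10, 11, 7, 2, 9]) = 11111111110111111111110111111101101111111110 (44 bits)


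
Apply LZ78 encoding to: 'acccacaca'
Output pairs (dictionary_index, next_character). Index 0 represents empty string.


LZ78 encoding steps:
Dictionary: {0: ''}
Step 1: w='' (idx 0), next='a' -> output (0, 'a'), add 'a' as idx 1
Step 2: w='' (idx 0), next='c' -> output (0, 'c'), add 'c' as idx 2
Step 3: w='c' (idx 2), next='c' -> output (2, 'c'), add 'cc' as idx 3
Step 4: w='a' (idx 1), next='c' -> output (1, 'c'), add 'ac' as idx 4
Step 5: w='ac' (idx 4), next='a' -> output (4, 'a'), add 'aca' as idx 5


Encoded: [(0, 'a'), (0, 'c'), (2, 'c'), (1, 'c'), (4, 'a')]


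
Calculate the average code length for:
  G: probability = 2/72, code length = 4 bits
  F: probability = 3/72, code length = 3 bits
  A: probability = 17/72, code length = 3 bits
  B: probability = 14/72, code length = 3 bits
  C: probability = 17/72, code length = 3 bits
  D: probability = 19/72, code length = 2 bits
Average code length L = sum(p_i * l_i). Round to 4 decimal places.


Weighted contributions p_i * l_i:
  G: (2/72) * 4 = 8/72
  F: (3/72) * 3 = 9/72
  A: (17/72) * 3 = 51/72
  B: (14/72) * 3 = 42/72
  C: (17/72) * 3 = 51/72
  D: (19/72) * 2 = 38/72
Sum = (8 + 9 + 51 + 42 + 51 + 38)/72 = 199/72

L = 199/72 = 2.7639 bits/symbol


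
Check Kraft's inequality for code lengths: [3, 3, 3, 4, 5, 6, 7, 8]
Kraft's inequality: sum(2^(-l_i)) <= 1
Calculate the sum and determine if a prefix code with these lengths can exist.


Sum = 2^(-3) + 2^(-3) + 2^(-3) + 2^(-4) + 2^(-5) + 2^(-6) + 2^(-7) + 2^(-8)
    = 0.125 + 0.125 + 0.125 + 0.0625 + 0.03125 + 0.015625 + 0.0078125 + 0.00390625
    = 127/256 = 0.49609375
Since 0.49609375 <= 1, Kraft's inequality IS satisfied.
A prefix code with these lengths CAN exist.

Kraft sum = 0.49609375. Satisfied.


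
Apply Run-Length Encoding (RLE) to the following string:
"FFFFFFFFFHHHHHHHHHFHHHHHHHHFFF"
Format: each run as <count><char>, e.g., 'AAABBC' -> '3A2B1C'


Scanning runs left to right:
  i=0: run of 'F' x 9 -> '9F'
  i=9: run of 'H' x 9 -> '9H'
  i=18: run of 'F' x 1 -> '1F'
  i=19: run of 'H' x 8 -> '8H'
  i=27: run of 'F' x 3 -> '3F'

RLE = 9F9H1F8H3F


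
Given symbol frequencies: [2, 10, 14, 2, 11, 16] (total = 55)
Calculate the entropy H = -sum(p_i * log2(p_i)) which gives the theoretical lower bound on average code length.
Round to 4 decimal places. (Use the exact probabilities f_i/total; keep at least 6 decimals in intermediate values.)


Per-symbol terms -p_i * log2(p_i) with p_i = f_i/55:
  p = 2/55 = 0.036364: log2(p) = -4.781360, -p*log2(p) = 0.173868
  p = 10/55 = 0.181818: log2(p) = -2.459432, -p*log2(p) = 0.447169
  p = 14/55 = 0.254545: log2(p) = -1.974005, -p*log2(p) = 0.502474
  p = 2/55 = 0.036364: log2(p) = -4.781360, -p*log2(p) = 0.173868
  p = 11/55 = 0.200000: log2(p) = -2.321928, -p*log2(p) = 0.464386
  p = 16/55 = 0.290909: log2(p) = -1.781360, -p*log2(p) = 0.518214
H = 0.173868 + 0.447169 + 0.502474 + 0.173868 + 0.464386 + 0.518214 = 2.279979

H = 2.28 bits/symbol


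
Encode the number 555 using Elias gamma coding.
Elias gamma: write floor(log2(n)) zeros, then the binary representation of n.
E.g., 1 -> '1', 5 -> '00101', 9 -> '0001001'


num_bits = floor(log2(555)) + 1 = 10
leading_zeros = num_bits - 1 = 9
binary(555) = 1000101011

Elias gamma(555) = '000000000' + '1000101011' = 0000000001000101011 (19 bits)


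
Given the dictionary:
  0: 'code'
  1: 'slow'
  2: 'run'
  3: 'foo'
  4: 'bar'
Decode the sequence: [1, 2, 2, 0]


Look up each index in the dictionary:
  1 -> 'slow'
  2 -> 'run'
  2 -> 'run'
  0 -> 'code'

Decoded: "slow run run code"


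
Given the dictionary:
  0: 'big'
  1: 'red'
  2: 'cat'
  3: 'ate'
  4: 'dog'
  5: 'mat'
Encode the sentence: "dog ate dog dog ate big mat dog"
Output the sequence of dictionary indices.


Look up each word in the dictionary:
  'dog' -> 4
  'ate' -> 3
  'dog' -> 4
  'dog' -> 4
  'ate' -> 3
  'big' -> 0
  'mat' -> 5
  'dog' -> 4

Encoded: [4, 3, 4, 4, 3, 0, 5, 4]


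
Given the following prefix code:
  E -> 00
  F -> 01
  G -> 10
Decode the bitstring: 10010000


Decoding step by step:
Bits 10 -> G
Bits 01 -> F
Bits 00 -> E
Bits 00 -> E


Decoded message: GFEE


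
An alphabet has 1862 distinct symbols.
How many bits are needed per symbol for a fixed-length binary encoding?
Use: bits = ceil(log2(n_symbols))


log2(1862) = 10.8626
Bracket: 2^10 = 1024 < 1862 <= 2^11 = 2048
So ceil(log2(1862)) = 11

bits = ceil(log2(1862)) = ceil(10.8626) = 11 bits


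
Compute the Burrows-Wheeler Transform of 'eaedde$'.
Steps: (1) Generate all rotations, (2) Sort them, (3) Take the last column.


Rotations (sorted):
  0: $eaedde -> last char: e
  1: aedde$e -> last char: e
  2: dde$eae -> last char: e
  3: de$eaed -> last char: d
  4: e$eaedd -> last char: d
  5: eaedde$ -> last char: $
  6: edde$ea -> last char: a


BWT = eeedd$a


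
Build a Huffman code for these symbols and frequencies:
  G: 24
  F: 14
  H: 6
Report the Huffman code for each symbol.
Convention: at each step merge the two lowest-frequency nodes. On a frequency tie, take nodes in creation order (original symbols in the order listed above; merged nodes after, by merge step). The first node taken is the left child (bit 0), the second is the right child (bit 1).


Huffman tree construction:
Step 1: Merge H(6) + F(14) = 20
Step 2: Merge (H+F)(20) + G(24) = 44
Read each symbol's code off the tree from the root (left child = 0, right child = 1).

Codes:
  G: 1 (length 1)
  F: 01 (length 2)
  H: 00 (length 2)
Average code length: 64/44 = 1.4545 bits/symbol


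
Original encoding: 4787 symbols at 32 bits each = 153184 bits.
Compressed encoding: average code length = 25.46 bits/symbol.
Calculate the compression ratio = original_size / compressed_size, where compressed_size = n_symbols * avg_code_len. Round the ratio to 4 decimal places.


original_size = n_symbols * orig_bits = 4787 * 32 = 153184 bits
compressed_size = n_symbols * avg_code_len = 4787 * 25.46 = 121877.02 bits
ratio = original_size / compressed_size = 153184 / 121877.02 = 1.2569

Compression ratio = 1.2569


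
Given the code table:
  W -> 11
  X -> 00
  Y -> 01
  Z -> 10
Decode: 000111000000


Decoding:
00 -> X
01 -> Y
11 -> W
00 -> X
00 -> X
00 -> X


Result: XYWXXX


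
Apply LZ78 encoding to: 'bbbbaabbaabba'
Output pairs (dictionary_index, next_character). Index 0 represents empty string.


LZ78 encoding steps:
Dictionary: {0: ''}
Step 1: w='' (idx 0), next='b' -> output (0, 'b'), add 'b' as idx 1
Step 2: w='b' (idx 1), next='b' -> output (1, 'b'), add 'bb' as idx 2
Step 3: w='b' (idx 1), next='a' -> output (1, 'a'), add 'ba' as idx 3
Step 4: w='' (idx 0), next='a' -> output (0, 'a'), add 'a' as idx 4
Step 5: w='bb' (idx 2), next='a' -> output (2, 'a'), add 'bba' as idx 5
Step 6: w='a' (idx 4), next='b' -> output (4, 'b'), add 'ab' as idx 6
Step 7: w='ba' (idx 3), end of input -> output (3, '')


Encoded: [(0, 'b'), (1, 'b'), (1, 'a'), (0, 'a'), (2, 'a'), (4, 'b'), (3, '')]


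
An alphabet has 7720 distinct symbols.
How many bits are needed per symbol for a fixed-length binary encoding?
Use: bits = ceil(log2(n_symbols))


log2(7720) = 12.9144
Bracket: 2^12 = 4096 < 7720 <= 2^13 = 8192
So ceil(log2(7720)) = 13

bits = ceil(log2(7720)) = ceil(12.9144) = 13 bits


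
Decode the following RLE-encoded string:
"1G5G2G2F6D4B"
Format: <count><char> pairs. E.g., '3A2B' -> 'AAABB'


Expanding each <count><char> pair:
  1G -> 'G'
  5G -> 'GGGGG'
  2G -> 'GG'
  2F -> 'FF'
  6D -> 'DDDDDD'
  4B -> 'BBBB'

Decoded = GGGGGGGGFFDDDDDDBBBB


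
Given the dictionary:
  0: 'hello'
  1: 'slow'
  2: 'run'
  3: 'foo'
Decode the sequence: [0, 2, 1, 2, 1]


Look up each index in the dictionary:
  0 -> 'hello'
  2 -> 'run'
  1 -> 'slow'
  2 -> 'run'
  1 -> 'slow'

Decoded: "hello run slow run slow"


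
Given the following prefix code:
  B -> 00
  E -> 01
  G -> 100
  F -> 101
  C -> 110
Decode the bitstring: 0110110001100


Decoding step by step:
Bits 01 -> E
Bits 101 -> F
Bits 100 -> G
Bits 01 -> E
Bits 100 -> G


Decoded message: EFGEG


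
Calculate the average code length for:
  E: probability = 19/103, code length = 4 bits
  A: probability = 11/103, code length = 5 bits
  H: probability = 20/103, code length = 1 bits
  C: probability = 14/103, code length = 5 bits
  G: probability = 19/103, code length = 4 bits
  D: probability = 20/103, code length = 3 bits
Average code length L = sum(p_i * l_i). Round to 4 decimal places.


Weighted contributions p_i * l_i:
  E: (19/103) * 4 = 76/103
  A: (11/103) * 5 = 55/103
  H: (20/103) * 1 = 20/103
  C: (14/103) * 5 = 70/103
  G: (19/103) * 4 = 76/103
  D: (20/103) * 3 = 60/103
Sum = (76 + 55 + 20 + 70 + 76 + 60)/103 = 357/103

L = 357/103 = 3.4660 bits/symbol


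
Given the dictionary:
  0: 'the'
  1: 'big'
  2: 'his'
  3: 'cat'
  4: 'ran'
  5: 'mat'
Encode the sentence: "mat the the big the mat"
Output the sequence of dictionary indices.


Look up each word in the dictionary:
  'mat' -> 5
  'the' -> 0
  'the' -> 0
  'big' -> 1
  'the' -> 0
  'mat' -> 5

Encoded: [5, 0, 0, 1, 0, 5]


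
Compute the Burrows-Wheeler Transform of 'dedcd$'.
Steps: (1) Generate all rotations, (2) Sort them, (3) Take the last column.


Rotations (sorted):
  0: $dedcd -> last char: d
  1: cd$ded -> last char: d
  2: d$dedc -> last char: c
  3: dcd$de -> last char: e
  4: dedcd$ -> last char: $
  5: edcd$d -> last char: d


BWT = ddce$d


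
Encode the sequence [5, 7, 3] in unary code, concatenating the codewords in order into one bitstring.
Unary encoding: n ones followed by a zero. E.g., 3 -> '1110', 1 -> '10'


Encode each number as n ones followed by a terminating 0:
  5 -> 111110 (6 bits)
  7 -> 11111110 (8 bits)
  3 -> 1110 (4 bits)
Total length = 6 + 8 + 4 = 18 bits.

Unary([5, 7, 3]) = 111110111111101110 (18 bits)


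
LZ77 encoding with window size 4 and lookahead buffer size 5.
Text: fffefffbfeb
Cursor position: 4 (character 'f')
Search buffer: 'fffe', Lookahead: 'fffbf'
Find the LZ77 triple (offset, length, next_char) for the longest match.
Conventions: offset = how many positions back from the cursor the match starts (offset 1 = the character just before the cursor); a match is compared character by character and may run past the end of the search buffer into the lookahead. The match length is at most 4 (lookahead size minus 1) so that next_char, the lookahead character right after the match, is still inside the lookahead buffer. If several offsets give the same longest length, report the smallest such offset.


Try each offset into the search buffer:
  offset=1 (pos 3, char 'e'): match length 0
  offset=2 (pos 2, char 'f'): match length 1
  offset=3 (pos 1, char 'f'): match length 2
  offset=4 (pos 0, char 'f'): match length 3
Longest match has length 3 at offset 4.
next_char = character at position 4 + 3 = 7 -> 'b'

Best match: offset=4, length=3 (matching 'fff' starting at position 0)
LZ77 triple: (4, 3, 'b')


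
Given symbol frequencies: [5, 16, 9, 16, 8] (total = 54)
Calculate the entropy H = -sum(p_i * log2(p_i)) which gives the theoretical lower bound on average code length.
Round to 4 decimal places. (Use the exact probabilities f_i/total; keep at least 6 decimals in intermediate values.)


Per-symbol terms -p_i * log2(p_i) with p_i = f_i/54:
  p = 5/54 = 0.092593: log2(p) = -3.432959, -p*log2(p) = 0.317867
  p = 16/54 = 0.296296: log2(p) = -1.754888, -p*log2(p) = 0.519967
  p = 9/54 = 0.166667: log2(p) = -2.584963, -p*log2(p) = 0.430827
  p = 16/54 = 0.296296: log2(p) = -1.754888, -p*log2(p) = 0.519967
  p = 8/54 = 0.148148: log2(p) = -2.754888, -p*log2(p) = 0.408131
H = 0.317867 + 0.519967 + 0.430827 + 0.519967 + 0.408131 = 2.196759

H = 2.1968 bits/symbol


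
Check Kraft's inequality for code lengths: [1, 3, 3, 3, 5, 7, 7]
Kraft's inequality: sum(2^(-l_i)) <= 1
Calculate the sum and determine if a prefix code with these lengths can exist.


Sum = 2^(-1) + 2^(-3) + 2^(-3) + 2^(-3) + 2^(-5) + 2^(-7) + 2^(-7)
    = 0.5 + 0.125 + 0.125 + 0.125 + 0.03125 + 0.0078125 + 0.0078125
    = 118/128 = 0.921875
Since 0.921875 <= 1, Kraft's inequality IS satisfied.
A prefix code with these lengths CAN exist.

Kraft sum = 0.921875. Satisfied.


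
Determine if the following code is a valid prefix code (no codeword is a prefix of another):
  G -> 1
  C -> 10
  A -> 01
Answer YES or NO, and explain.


Checking each pair (does one codeword prefix another?):
  G='1' vs C='10': prefix -- VIOLATION

NO -- this is NOT a valid prefix code. G (1) is a prefix of C (10).


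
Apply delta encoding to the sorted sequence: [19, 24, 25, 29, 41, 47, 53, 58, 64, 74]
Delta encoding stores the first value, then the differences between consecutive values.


First value: 19
Deltas:
  24 - 19 = 5
  25 - 24 = 1
  29 - 25 = 4
  41 - 29 = 12
  47 - 41 = 6
  53 - 47 = 6
  58 - 53 = 5
  64 - 58 = 6
  74 - 64 = 10


Delta encoded: [19, 5, 1, 4, 12, 6, 6, 5, 6, 10]


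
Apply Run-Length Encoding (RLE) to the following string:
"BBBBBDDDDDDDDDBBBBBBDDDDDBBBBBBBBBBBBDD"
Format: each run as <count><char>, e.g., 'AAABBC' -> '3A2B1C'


Scanning runs left to right:
  i=0: run of 'B' x 5 -> '5B'
  i=5: run of 'D' x 9 -> '9D'
  i=14: run of 'B' x 6 -> '6B'
  i=20: run of 'D' x 5 -> '5D'
  i=25: run of 'B' x 12 -> '12B'
  i=37: run of 'D' x 2 -> '2D'

RLE = 5B9D6B5D12B2D


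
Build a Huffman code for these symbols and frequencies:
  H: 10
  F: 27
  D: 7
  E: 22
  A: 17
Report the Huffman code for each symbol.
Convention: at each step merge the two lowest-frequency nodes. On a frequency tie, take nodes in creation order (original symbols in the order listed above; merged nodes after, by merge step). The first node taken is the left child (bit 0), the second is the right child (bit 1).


Huffman tree construction:
Step 1: Merge D(7) + H(10) = 17
Step 2: Merge A(17) + (D+H)(17) = 34
Step 3: Merge E(22) + F(27) = 49
Step 4: Merge (A+(D+H))(34) + (E+F)(49) = 83
Read each symbol's code off the tree from the root (left child = 0, right child = 1).

Codes:
  H: 011 (length 3)
  F: 11 (length 2)
  D: 010 (length 3)
  E: 10 (length 2)
  A: 00 (length 2)
Average code length: 183/83 = 2.2048 bits/symbol


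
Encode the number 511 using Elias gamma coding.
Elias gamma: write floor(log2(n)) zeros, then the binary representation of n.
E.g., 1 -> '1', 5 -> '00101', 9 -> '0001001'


num_bits = floor(log2(511)) + 1 = 9
leading_zeros = num_bits - 1 = 8
binary(511) = 111111111

Elias gamma(511) = '00000000' + '111111111' = 00000000111111111 (17 bits)


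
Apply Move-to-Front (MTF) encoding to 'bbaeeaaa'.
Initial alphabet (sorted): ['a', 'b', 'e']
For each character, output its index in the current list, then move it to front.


MTF encoding:
'b': index 1 in ['a', 'b', 'e'] -> ['b', 'a', 'e']
'b': index 0 in ['b', 'a', 'e'] -> ['b', 'a', 'e']
'a': index 1 in ['b', 'a', 'e'] -> ['a', 'b', 'e']
'e': index 2 in ['a', 'b', 'e'] -> ['e', 'a', 'b']
'e': index 0 in ['e', 'a', 'b'] -> ['e', 'a', 'b']
'a': index 1 in ['e', 'a', 'b'] -> ['a', 'e', 'b']
'a': index 0 in ['a', 'e', 'b'] -> ['a', 'e', 'b']
'a': index 0 in ['a', 'e', 'b'] -> ['a', 'e', 'b']


Output: [1, 0, 1, 2, 0, 1, 0, 0]


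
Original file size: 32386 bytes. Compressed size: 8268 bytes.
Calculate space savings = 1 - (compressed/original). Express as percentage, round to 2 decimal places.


ratio = compressed/original = 8268/32386 = 0.255295
savings = 1 - ratio = 1 - 0.255295 = 0.744705
as a percentage: 0.744705 * 100 = 74.47%

Space savings = 1 - 8268/32386 = 74.47%


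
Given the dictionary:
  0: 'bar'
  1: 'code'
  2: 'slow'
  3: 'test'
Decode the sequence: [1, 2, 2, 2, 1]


Look up each index in the dictionary:
  1 -> 'code'
  2 -> 'slow'
  2 -> 'slow'
  2 -> 'slow'
  1 -> 'code'

Decoded: "code slow slow slow code"


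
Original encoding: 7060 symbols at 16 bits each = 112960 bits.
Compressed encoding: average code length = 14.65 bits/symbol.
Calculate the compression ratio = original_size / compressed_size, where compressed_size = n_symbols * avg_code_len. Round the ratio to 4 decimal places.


original_size = n_symbols * orig_bits = 7060 * 16 = 112960 bits
compressed_size = n_symbols * avg_code_len = 7060 * 14.65 = 103429.0 bits
ratio = original_size / compressed_size = 112960 / 103429.0 = 1.0922

Compression ratio = 1.0922


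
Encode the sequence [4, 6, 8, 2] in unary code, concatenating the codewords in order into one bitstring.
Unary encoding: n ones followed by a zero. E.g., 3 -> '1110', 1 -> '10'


Encode each number as n ones followed by a terminating 0:
  4 -> 11110 (5 bits)
  6 -> 1111110 (7 bits)
  8 -> 111111110 (9 bits)
  2 -> 110 (3 bits)
Total length = 5 + 7 + 9 + 3 = 24 bits.

Unary([4, 6, 8, 2]) = 111101111110111111110110 (24 bits)
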